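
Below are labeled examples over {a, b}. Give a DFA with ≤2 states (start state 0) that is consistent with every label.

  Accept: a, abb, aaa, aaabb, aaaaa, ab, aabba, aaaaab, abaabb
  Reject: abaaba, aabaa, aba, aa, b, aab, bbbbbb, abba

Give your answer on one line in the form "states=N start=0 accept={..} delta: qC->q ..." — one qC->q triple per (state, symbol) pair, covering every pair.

Fold the examples into a partial DFA from state 0: repeatedly fix the first undefined (state, symbol) met by the shortest-then-alphabetical prefix, trying targets in increasing order and rejecting any under which an Accept and a Reject string meet in one state with the same remainder; add a state when all current targets are rejected. Accepting states are where Accept strings end.
a: 0a undefined. 0a->0: no, a/aa meet in 0. Open state 1: 0a->1.
b: 0b undefined. 0b->0: ok.
aa: 1a undefined. 1a->0: ok.
ab: 1b undefined. 1b->0: no, a/abaaba meet in 1. 1b->1: ok.
All examples now run through 2 states with every (state, symbol) defined. Accept strings end in {1}, Reject strings end in {0}; accept={1}.

states=2 start=0 accept={1} delta: 0a->1 0b->0 1a->0 1b->1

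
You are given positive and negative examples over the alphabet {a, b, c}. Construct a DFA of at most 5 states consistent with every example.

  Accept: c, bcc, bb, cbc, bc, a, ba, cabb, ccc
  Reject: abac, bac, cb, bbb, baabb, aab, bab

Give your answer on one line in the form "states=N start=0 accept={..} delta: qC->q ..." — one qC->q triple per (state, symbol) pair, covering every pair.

states=3 start=0 accept={0,2} delta: 0a->0 0b->1 0c->0 1a->2 1b->0 1c->0 2a->1 2b->1 2c->1

Fold the examples into a partial DFA from state 0: repeatedly fix the first undefined (state, symbol) met by the shortest-then-alphabetical prefix, trying targets in increasing order and rejecting any under which an Accept and a Reject string meet in one state with the same remainder; add a state when all current targets are rejected. Accepting states are where Accept strings end.
a: 0a undefined. 0a->0: ok.
b: 0b undefined. 0b->0: no, c/abac meet in 0 with "c" left. Open state 1: 0b->1.
c: 0c undefined. 0c->0: ok.
ba: 1a undefined. 1a->0: no, c/abac meet in 0. 1a->1: no, bb/bab meet in 1 with "b" left. Open state 2: 1a->2.
bb: 1b undefined. 1b->0: ok.
bc: 1c undefined. 1c->0: ok.
baa: 2a undefined. 2a->0: no, c/baabb meet in 0. 2a->1: ok.
bab: 2b undefined. 2b->0: no, c/bab meet in 0. 2b->1: ok.
bac: 2c undefined. 2c->0: no, c/abac meet in 0. 2c->1: ok.
All examples now run through 3 states with every (state, symbol) defined. Accept strings end in {0,2}, Reject strings end in {1}; accept={0,2}.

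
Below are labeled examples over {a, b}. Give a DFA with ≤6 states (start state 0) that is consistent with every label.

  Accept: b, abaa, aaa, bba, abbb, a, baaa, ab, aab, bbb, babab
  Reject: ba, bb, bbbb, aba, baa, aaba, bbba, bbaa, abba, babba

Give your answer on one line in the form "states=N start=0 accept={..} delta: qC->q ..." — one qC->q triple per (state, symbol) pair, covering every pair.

Fold the examples into a partial DFA from state 0: repeatedly fix the first undefined (state, symbol) met by the shortest-then-alphabetical prefix, trying targets in increasing order and rejecting any under which an Accept and a Reject string meet in one state with the same remainder; add a state when all current targets are rejected. Accepting states are where Accept strings end.
a: 0a undefined. 0a->0: no, abaa/baa meet in 0 with "baa" left. Open state 1: 0a->1.
b: 0b undefined. 0b->0: no, b/bb meet in 0. 0b->1: no, abaa/bbaa meet in 1 with "baa" left. Open state 2: 0b->2.
aa: 1a undefined. 1a->0: ok.
ab: 1b undefined. 1b->0: no, aaa/aba meet in 1. 1b->1: ok.
ba: 2a undefined. 2a->0: no, abaa/baa meet in 1. 2a->1: no, abaa/ba meet in 1. 2a->2: no, b/ba meet in 2. Open state 3: 2a->3.
bb: 2b undefined. 2b->0: ok.
baa: 3a undefined. 3a->0: ok.
bab: 3b undefined. 3b->0: ok.
All examples now run through 4 states with every (state, symbol) defined. Accept strings end in {1,2}, Reject strings end in {0,3}; accept={1,2}.

states=4 start=0 accept={1,2} delta: 0a->1 0b->2 1a->0 1b->1 2a->3 2b->0 3a->0 3b->0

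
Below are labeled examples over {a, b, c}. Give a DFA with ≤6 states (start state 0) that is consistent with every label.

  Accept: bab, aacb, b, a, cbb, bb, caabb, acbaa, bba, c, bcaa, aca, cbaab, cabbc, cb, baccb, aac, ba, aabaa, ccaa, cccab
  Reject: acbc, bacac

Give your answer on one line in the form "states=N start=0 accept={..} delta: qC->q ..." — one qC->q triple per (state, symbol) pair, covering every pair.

Grow the machine one transition at a time. Run the examples from 0; the earliest place one falls off (shortest prefix, ties alphabetical) gets sent to the lowest-numbered state that keeps every Accept/Reject pair distinguishable — a pair clashes when both reach the same state with identical unread suffix — and to a fresh state only if none does.
a: 0a undefined. 0a->0: ok.
b: 0b undefined. 0b->0: ok.
c: 0c undefined. 0c->0: no, bab/acbc meet in 0. Open state 1: 0c->1.
ca: 1a undefined. 1a->0: no, c/bacac meet in 1. 1a->1: ok.
cb: 1b undefined. 1b->0: no, c/acbc meet in 1. 1b->1: no, cabbc/acbc meet in 1 with "c" left. Open state 2: 1b->2.
cc: 1c undefined. 1c->0: no, bab/bacac meet in 0. 1c->1: no, c/bacac meet in 1. 1c->2: no, aacb/bacac meet in 2. Open state 3: 1c->3.
cba: 2a undefined. 2a->0: ok.
cbb: 2b undefined. 2b->0: ok.
cca: 3a undefined. 3a->0: ok.
ccc: 3c undefined. 3c->0: ok.
acbc: 2c undefined. 2c->0: no, bab/acbc meet in 0. 2c->1: no, c/acbc meet in 1. 2c->2: no, aacb/acbc meet in 2. 2c->3: ok.
baccb: 3b undefined. 3b->0: ok.
All examples now run through 4 states with every (state, symbol) defined. Accept strings end in {0,1,2}, Reject strings end in {3}; accept={0,1,2}.

states=4 start=0 accept={0,1,2} delta: 0a->0 0b->0 0c->1 1a->1 1b->2 1c->3 2a->0 2b->0 2c->3 3a->0 3b->0 3c->0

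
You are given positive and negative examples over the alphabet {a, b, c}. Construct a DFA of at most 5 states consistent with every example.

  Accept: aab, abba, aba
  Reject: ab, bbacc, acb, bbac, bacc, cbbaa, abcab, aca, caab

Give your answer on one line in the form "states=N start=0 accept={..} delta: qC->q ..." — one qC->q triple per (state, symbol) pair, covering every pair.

Fold the examples into a partial DFA from state 0: repeatedly fix the first undefined (state, symbol) met by the shortest-then-alphabetical prefix, trying targets in increasing order and rejecting any under which an Accept and a Reject string meet in one state with the same remainder; add a state when all current targets are rejected. Accepting states are where Accept strings end.
a: 0a undefined. 0a->0: no, aab/ab meet in 0 with "b" left. Open state 1: 0a->1.
b: 0b undefined. 0b->0: ok.
c: 0c undefined. 0c->0: no, aab/caab meet in 1 with "ab" left. 0c->1: ok.
aa: 1a undefined. 1a->0: ok.
ab: 1b undefined. 1b->0: no, aab/ab meet in 0. 1b->1: ok.
ac: 1c undefined. 1c->0: no, aab/acb meet in 0. 1c->1: no, aab/abcab meet in 0. Open state 2: 1c->2.
aca: 2a undefined. 2a->0: no, aab/abcab meet in 0. 2a->1: ok.
acb: 2b undefined. 2b->0: no, aab/acb meet in 0. 2b->1: ok.
bacc: 2c undefined. 2c->0: no, aab/bbacc meet in 0. 2c->1: ok.
All examples now run through 3 states with every (state, symbol) defined. Accept strings end in {0}, Reject strings end in {1,2}; accept={0}.

states=3 start=0 accept={0} delta: 0a->1 0b->0 0c->1 1a->0 1b->1 1c->2 2a->1 2b->1 2c->1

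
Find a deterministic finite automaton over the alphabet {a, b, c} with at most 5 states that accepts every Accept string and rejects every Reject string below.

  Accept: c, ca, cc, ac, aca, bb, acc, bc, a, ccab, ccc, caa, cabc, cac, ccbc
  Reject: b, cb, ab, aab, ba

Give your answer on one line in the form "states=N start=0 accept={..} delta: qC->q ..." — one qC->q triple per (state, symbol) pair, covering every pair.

State merging on the prefix tree: take the shortest (then alphabetical) example prefix whose next move is undefined and point that move at state 0, else 1, else 2, ...; a target is out if some Accept/Reject pair would then sit in one state with the same input left (inseparable). If every existing state is out, open a new one.
a: 0a undefined. 0a->0: ok.
b: 0b undefined. 0b->0: no, bb/b meet in 0. Open state 1: 0b->1.
c: 0c undefined. 0c->0: no, ccab/b meet in 1. 0c->1: no, c/b meet in 1. Open state 2: 0c->2.
ba: 1a undefined. 1a->0: no, a/ba meet in 0. 1a->1: ok.
bb: 1b undefined. 1b->0: ok.
bc: 1c undefined. 1c->0: ok.
ca: 2a undefined. 2a->0: ok.
cb: 2b undefined. 2b->0: no, ca/cb meet in 0. 2b->1: ok.
cc: 2c undefined. 2c->0: no, ccab/b meet in 1. 2c->1: no, cc/b meet in 1. 2c->2: no, ccab/b meet in 1. Open state 3: 2c->3.
cca: 3a undefined. 3a->0: no, ccab/b meet in 1. 3a->1: ok.
ccb: 3b undefined. 3b->0: ok.
ccc: 3c undefined. 3c->0: ok.
All examples now run through 4 states with every (state, symbol) defined. Accept strings end in {0,2,3}, Reject strings end in {1}; accept={0,2,3}.

states=4 start=0 accept={0,2,3} delta: 0a->0 0b->1 0c->2 1a->1 1b->0 1c->0 2a->0 2b->1 2c->3 3a->1 3b->0 3c->0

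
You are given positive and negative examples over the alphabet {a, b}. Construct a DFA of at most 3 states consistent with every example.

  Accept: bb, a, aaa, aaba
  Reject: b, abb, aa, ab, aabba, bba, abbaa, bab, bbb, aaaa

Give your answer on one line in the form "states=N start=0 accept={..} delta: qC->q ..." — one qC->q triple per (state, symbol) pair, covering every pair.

Grow the machine one transition at a time. Run the examples from 0; the earliest place one falls off (shortest prefix, ties alphabetical) gets sent to the lowest-numbered state that keeps every Accept/Reject pair distinguishable — a pair clashes when both reach the same state with identical unread suffix — and to a fresh state only if none does.
a: 0a undefined. 0a->0: no, bb/abb meet in 0 with "bb" left. Open state 1: 0a->1.
b: 0b undefined. 0b->0: no, bb/b meet in 0. 0b->1: no, bb/ab meet in 1 with "b" left. Open state 2: 0b->2.
aa: 1a undefined. 1a->0: ok.
ab: 1b undefined. 1b->0: ok.
ba: 2a undefined. 2a->0: no, a/abbaa meet in 1. 2a->1: ok.
bb: 2b undefined. 2b->0: no, bb/aa meet in 0. 2b->1: ok.
All examples now run through 3 states with every (state, symbol) defined. Accept strings end in {1}, Reject strings end in {0,2}; accept={1}.

states=3 start=0 accept={1} delta: 0a->1 0b->2 1a->0 1b->0 2a->1 2b->1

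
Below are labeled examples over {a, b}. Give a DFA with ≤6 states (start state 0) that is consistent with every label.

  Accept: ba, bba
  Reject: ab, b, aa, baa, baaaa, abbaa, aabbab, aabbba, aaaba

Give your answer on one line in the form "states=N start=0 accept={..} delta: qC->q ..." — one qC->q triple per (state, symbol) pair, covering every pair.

states=3 start=0 accept={1} delta: 0a->1 0b->0 1a->2 1b->0 2a->2 2b->2

State merging on the prefix tree: take the shortest (then alphabetical) example prefix whose next move is undefined and point that move at state 0, else 1, else 2, ...; a target is out if some Accept/Reject pair would then sit in one state with the same input left (inseparable). If every existing state is out, open a new one.
a: 0a undefined. 0a->0: no, ba/aaaba meet in 0 with "ba" left. Open state 1: 0a->1.
b: 0b undefined. 0b->0: ok.
aa: 1a undefined. 1a->0: no, ba/aabbba meet in 1. 1a->1: no, ba/aa meet in 1. Open state 2: 1a->2.
ab: 1b undefined. 1b->0: ok.
aaa: 2a undefined. 2a->0: no, ba/baaaa meet in 1. 2a->1: no, ba/aaaba meet in 1. 2a->2: ok.
aab: 2b undefined. 2b->0: no, ba/aabbba meet in 1. 2b->1: no, ba/aabbba meet in 1. 2b->2: ok.
All examples now run through 3 states with every (state, symbol) defined. Accept strings end in {1}, Reject strings end in {0,2}; accept={1}.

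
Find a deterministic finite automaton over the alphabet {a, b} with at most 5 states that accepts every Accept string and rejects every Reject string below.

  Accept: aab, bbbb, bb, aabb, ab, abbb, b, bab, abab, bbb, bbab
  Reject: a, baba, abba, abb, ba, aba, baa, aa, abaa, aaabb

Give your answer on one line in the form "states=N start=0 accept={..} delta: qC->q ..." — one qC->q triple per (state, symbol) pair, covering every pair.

Fold the examples into a partial DFA from state 0: repeatedly fix the first undefined (state, symbol) met by the shortest-then-alphabetical prefix, trying targets in increasing order and rejecting any under which an Accept and a Reject string meet in one state with the same remainder; add a state when all current targets are rejected. Accepting states are where Accept strings end.
a: 0a undefined. 0a->0: no, bb/abb meet in 0 with "bb" left. Open state 1: 0a->1.
b: 0b undefined. 0b->0: ok.
aa: 1a undefined. 1a->0: no, aab/baa meet in 0. 1a->1: no, aabb/abb meet in 1 with "bb" left. Open state 2: 1a->2.
ab: 1b undefined. 1b->0: no, bbbb/abb meet in 0. 1b->1: no, ab/a meet in 1. 1b->2: no, aab/abb meet in 2 with "b" left. Open state 3: 1b->3.
aaa: 2a undefined. 2a->0: no, bbbb/aaabb meet in 0. 2a->1: ok.
aab: 2b undefined. 2b->0: ok.
aba: 3a undefined. 3a->0: no, aab/baba meet in 0. 3a->1: ok.
abb: 3b undefined. 3b->0: no, aab/abb meet in 0. 3b->1: ok.
All examples now run through 4 states with every (state, symbol) defined. Accept strings end in {0,3}, Reject strings end in {1,2}; accept={0,3}.

states=4 start=0 accept={0,3} delta: 0a->1 0b->0 1a->2 1b->3 2a->1 2b->0 3a->1 3b->1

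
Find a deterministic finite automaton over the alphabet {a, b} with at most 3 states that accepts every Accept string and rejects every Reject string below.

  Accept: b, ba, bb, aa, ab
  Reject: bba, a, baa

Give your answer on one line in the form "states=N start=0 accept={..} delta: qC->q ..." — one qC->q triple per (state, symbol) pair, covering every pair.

states=3 start=0 accept={0,2} delta: 0a->1 0b->2 1a->0 1b->0 2a->0 2b->0

State merging on the prefix tree: take the shortest (then alphabetical) example prefix whose next move is undefined and point that move at state 0, else 1, else 2, ...; a target is out if some Accept/Reject pair would then sit in one state with the same input left (inseparable). If every existing state is out, open a new one.
a: 0a undefined. 0a->0: no, aa/a meet in 0. Open state 1: 0a->1.
b: 0b undefined. 0b->0: no, ba/bba meet in 1. 0b->1: no, b/a meet in 1. Open state 2: 0b->2.
aa: 1a undefined. 1a->0: ok.
ab: 1b undefined. 1b->0: ok.
ba: 2a undefined. 2a->0: ok.
bb: 2b undefined. 2b->0: ok.
All examples now run through 3 states with every (state, symbol) defined. Accept strings end in {0,2}, Reject strings end in {1}; accept={0,2}.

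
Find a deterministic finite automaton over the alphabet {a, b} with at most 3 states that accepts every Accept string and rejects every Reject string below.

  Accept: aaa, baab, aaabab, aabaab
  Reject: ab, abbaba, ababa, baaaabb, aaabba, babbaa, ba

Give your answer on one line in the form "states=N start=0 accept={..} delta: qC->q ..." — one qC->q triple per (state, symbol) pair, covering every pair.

State merging on the prefix tree: take the shortest (then alphabetical) example prefix whose next move is undefined and point that move at state 0, else 1, else 2, ...; a target is out if some Accept/Reject pair would then sit in one state with the same input left (inseparable). If every existing state is out, open a new one.
a: 0a undefined. 0a->0: ok.
b: 0b undefined. 0b->0: no, aaa/ab meet in 0. Open state 1: 0b->1.
ba: 1a undefined. 1a->0: no, aaa/ababa meet in 0. 1a->1: ok.
abb: 1b undefined. 1b->0: no, aaa/ababa meet in 0. 1b->1: no, baab/ab meet in 1. Open state 2: 1b->2.
abba: 2a undefined. 2a->0: no, aaa/ababa meet in 0. 2a->1: ok.
babb: 2b undefined. 2b->0: no, aaa/baaaabb meet in 0. 2b->1: ok.
All examples now run through 3 states with every (state, symbol) defined. Accept strings end in {0,2}, Reject strings end in {1}; accept={0,2}.

states=3 start=0 accept={0,2} delta: 0a->0 0b->1 1a->1 1b->2 2a->1 2b->1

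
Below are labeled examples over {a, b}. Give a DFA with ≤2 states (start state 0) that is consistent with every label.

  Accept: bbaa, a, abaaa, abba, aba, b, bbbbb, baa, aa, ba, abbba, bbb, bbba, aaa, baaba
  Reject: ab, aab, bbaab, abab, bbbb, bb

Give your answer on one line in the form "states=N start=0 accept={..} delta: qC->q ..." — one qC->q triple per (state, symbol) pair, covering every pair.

Grow the machine one transition at a time. Run the examples from 0; the earliest place one falls off (shortest prefix, ties alphabetical) gets sent to the lowest-numbered state that keeps every Accept/Reject pair distinguishable — a pair clashes when both reach the same state with identical unread suffix — and to a fresh state only if none does.
a: 0a undefined. 0a->0: no, b/ab meet in 0 with "b" left. Open state 1: 0a->1.
b: 0b undefined. 0b->0: no, b/bbbb meet in 0. 0b->1: ok.
aa: 1a undefined. 1a->0: no, a/aab meet in 1. 1a->1: ok.
ab: 1b undefined. 1b->0: ok.
All examples now run through 2 states with every (state, symbol) defined. Accept strings end in {1}, Reject strings end in {0}; accept={1}.

states=2 start=0 accept={1} delta: 0a->1 0b->1 1a->1 1b->0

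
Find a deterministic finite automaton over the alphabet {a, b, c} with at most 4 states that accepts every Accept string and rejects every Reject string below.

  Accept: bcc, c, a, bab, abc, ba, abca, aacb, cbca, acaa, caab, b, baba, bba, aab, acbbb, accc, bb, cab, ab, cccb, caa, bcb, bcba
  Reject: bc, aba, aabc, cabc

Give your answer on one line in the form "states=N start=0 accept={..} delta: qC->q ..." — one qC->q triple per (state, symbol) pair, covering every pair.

states=3 start=0 accept={1,2} delta: 0a->1 0b->2 0c->1 1a->0 1b->1 1c->2 2a->2 2b->2 2c->0

State merging on the prefix tree: take the shortest (then alphabetical) example prefix whose next move is undefined and point that move at state 0, else 1, else 2, ...; a target is out if some Accept/Reject pair would then sit in one state with the same input left (inseparable). If every existing state is out, open a new one.
a: 0a undefined. 0a->0: no, abc/bc meet in 0 with "bc" left. Open state 1: 0a->1.
b: 0b undefined. 0b->0: no, c/bc meet in 0 with "c" left. 0b->1: no, bba/aba meet in 1 with "ba" left. Open state 2: 0b->2.
c: 0c undefined. 0c->0: no, abc/cabc meet in 1 with "bc" left. 0c->1: ok.
aa: 1a undefined. 1a->0: ok.
ab: 1b undefined. 1b->0: no, c/aba meet in 1. 1b->1: ok.
ac: 1c undefined. 1c->0: no, abc/aba meet in 0. 1c->1: no, abca/aba meet in 0. 1c->2: ok.
ba: 2a undefined. 2a->0: no, ba/aba meet in 0. 2a->1: no, acaa/aba meet in 0. 2a->2: ok.
bb: 2b undefined. 2b->0: no, bab/aba meet in 0. 2b->1: no, baba/aba meet in 0. 2b->2: ok.
bc: 2c undefined. 2c->0: ok.
All examples now run through 3 states with every (state, symbol) defined. Accept strings end in {1,2}, Reject strings end in {0}; accept={1,2}.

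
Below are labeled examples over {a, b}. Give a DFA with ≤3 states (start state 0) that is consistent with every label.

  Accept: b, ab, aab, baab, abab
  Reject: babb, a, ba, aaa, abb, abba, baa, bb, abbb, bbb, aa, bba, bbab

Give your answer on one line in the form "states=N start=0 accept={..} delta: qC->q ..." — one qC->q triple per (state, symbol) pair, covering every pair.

State merging on the prefix tree: take the shortest (then alphabetical) example prefix whose next move is undefined and point that move at state 0, else 1, else 2, ...; a target is out if some Accept/Reject pair would then sit in one state with the same input left (inseparable). If every existing state is out, open a new one.
a: 0a undefined. 0a->0: ok.
b: 0b undefined. 0b->0: no, b/babb meet in 0. Open state 1: 0b->1.
ba: 1a undefined. 1a->0: ok.
bb: 1b undefined. 1b->0: no, b/abbb meet in 1. 1b->1: no, b/babb meet in 1. Open state 2: 1b->2.
bba: 2a undefined. 2a->0: no, b/bbab meet in 1. 2a->1: no, b/abba meet in 1. 2a->2: ok.
bbb: 2b undefined. 2b->0: ok.
All examples now run through 3 states with every (state, symbol) defined. Accept strings end in {1}, Reject strings end in {0,2}; accept={1}.

states=3 start=0 accept={1} delta: 0a->0 0b->1 1a->0 1b->2 2a->2 2b->0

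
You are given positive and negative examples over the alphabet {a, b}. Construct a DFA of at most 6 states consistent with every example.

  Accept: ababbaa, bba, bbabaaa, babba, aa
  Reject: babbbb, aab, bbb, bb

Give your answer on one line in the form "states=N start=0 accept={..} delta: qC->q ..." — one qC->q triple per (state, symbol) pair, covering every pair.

Fold the examples into a partial DFA from state 0: repeatedly fix the first undefined (state, symbol) met by the shortest-then-alphabetical prefix, trying targets in increasing order and rejecting any under which an Accept and a Reject string meet in one state with the same remainder; add a state when all current targets are rejected. Accepting states are where Accept strings end.
a: 0a undefined. 0a->0: ok.
b: 0b undefined. 0b->0: no, ababbaa/babbbb meet in 0. Open state 1: 0b->1.
ba: 1a undefined. 1a->0: ok.
bb: 1b undefined. 1b->0: no, ababbaa/babbbb meet in 0. 1b->1: ok.
All examples now run through 2 states with every (state, symbol) defined. Accept strings end in {0}, Reject strings end in {1}; accept={0}.

states=2 start=0 accept={0} delta: 0a->0 0b->1 1a->0 1b->1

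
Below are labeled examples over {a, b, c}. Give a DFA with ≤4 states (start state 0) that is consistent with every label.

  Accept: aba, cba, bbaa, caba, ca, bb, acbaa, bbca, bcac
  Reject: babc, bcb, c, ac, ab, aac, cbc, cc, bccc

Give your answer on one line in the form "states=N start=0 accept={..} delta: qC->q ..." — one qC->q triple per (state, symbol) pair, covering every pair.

Fold the examples into a partial DFA from state 0: repeatedly fix the first undefined (state, symbol) met by the shortest-then-alphabetical prefix, trying targets in increasing order and rejecting any under which an Accept and a Reject string meet in one state with the same remainder; add a state when all current targets are rejected. Accepting states are where Accept strings end.
a: 0a undefined. 0a->0: ok.
b: 0b undefined. 0b->0: no, aba/ab meet in 0. Open state 1: 0b->1.
c: 0c undefined. 0c->0: no, ca/c meet in 0. 0c->1: ok.
ba: 1a undefined. 1a->0: ok.
bb: 1b undefined. 1b->0: ok.
bc: 1c undefined. 1c->0: no, aba/babc meet in 0. 1c->1: no, aba/bcb meet in 0. Open state 2: 1c->2.
bca: 2a undefined. 2a->0: no, bcac/c meet in 1. 2a->1: no, bcac/babc meet in 2. 2a->2: ok.
bcb: 2b undefined. 2b->0: no, aba/bcb meet in 0. 2b->1: ok.
bcc: 2c undefined. 2c->0: ok.
All examples now run through 3 states with every (state, symbol) defined. Accept strings end in {0}, Reject strings end in {1,2}; accept={0}.

states=3 start=0 accept={0} delta: 0a->0 0b->1 0c->1 1a->0 1b->0 1c->2 2a->2 2b->1 2c->0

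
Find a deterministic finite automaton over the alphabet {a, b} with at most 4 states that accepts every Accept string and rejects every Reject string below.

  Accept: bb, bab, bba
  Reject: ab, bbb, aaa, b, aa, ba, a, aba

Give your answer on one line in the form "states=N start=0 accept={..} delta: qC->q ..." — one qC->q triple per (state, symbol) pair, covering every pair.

states=3 start=0 accept={2} delta: 0a->0 0b->1 1a->1 1b->2 2a->2 2b->0

Grow the machine one transition at a time. Run the examples from 0; the earliest place one falls off (shortest prefix, ties alphabetical) gets sent to the lowest-numbered state that keeps every Accept/Reject pair distinguishable — a pair clashes when both reach the same state with identical unread suffix — and to a fresh state only if none does.
a: 0a undefined. 0a->0: ok.
b: 0b undefined. 0b->0: no, bb/ab meet in 0. Open state 1: 0b->1.
ba: 1a undefined. 1a->0: no, bab/ab meet in 1. 1a->1: ok.
bb: 1b undefined. 1b->0: no, bb/aaa meet in 0. 1b->1: no, bb/ab meet in 1. Open state 2: 1b->2.
bba: 2a undefined. 2a->0: no, bba/aaa meet in 0. 2a->1: no, bba/ab meet in 1. 2a->2: ok.
bbb: 2b undefined. 2b->0: ok.
All examples now run through 3 states with every (state, symbol) defined. Accept strings end in {2}, Reject strings end in {0,1}; accept={2}.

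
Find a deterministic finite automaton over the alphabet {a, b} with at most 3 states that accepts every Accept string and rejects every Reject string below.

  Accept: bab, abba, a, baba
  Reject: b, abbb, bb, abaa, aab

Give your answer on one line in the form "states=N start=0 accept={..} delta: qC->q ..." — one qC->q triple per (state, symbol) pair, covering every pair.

states=3 start=0 accept={0,2} delta: 0a->0 0b->1 1a->2 1b->1 2a->1 2b->0

Grow the machine one transition at a time. Run the examples from 0; the earliest place one falls off (shortest prefix, ties alphabetical) gets sent to the lowest-numbered state that keeps every Accept/Reject pair distinguishable — a pair clashes when both reach the same state with identical unread suffix — and to a fresh state only if none does.
a: 0a undefined. 0a->0: ok.
b: 0b undefined. 0b->0: no, bab/b meet in 0. Open state 1: 0b->1.
ba: 1a undefined. 1a->0: no, bab/b meet in 1. 1a->1: no, bab/bb meet in 1 with "b" left. Open state 2: 1a->2.
bb: 1b undefined. 1b->0: no, abba/bb meet in 0. 1b->1: ok.
bab: 2b undefined. 2b->0: ok.
abaa: 2a undefined. 2a->0: no, bab/abaa meet in 0. 2a->1: ok.
All examples now run through 3 states with every (state, symbol) defined. Accept strings end in {0,2}, Reject strings end in {1}; accept={0,2}.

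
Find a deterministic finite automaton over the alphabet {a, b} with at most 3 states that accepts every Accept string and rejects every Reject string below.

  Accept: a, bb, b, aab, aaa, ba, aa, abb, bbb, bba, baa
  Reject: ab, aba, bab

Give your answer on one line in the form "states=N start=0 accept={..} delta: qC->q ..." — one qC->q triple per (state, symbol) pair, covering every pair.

states=3 start=0 accept={0,1} delta: 0a->1 0b->0 1a->0 1b->2 2a->2 2b->0

State merging on the prefix tree: take the shortest (then alphabetical) example prefix whose next move is undefined and point that move at state 0, else 1, else 2, ...; a target is out if some Accept/Reject pair would then sit in one state with the same input left (inseparable). If every existing state is out, open a new one.
a: 0a undefined. 0a->0: no, b/ab meet in 0 with "b" left. Open state 1: 0a->1.
b: 0b undefined. 0b->0: ok.
aa: 1a undefined. 1a->0: ok.
ab: 1b undefined. 1b->0: no, a/aba meet in 1. 1b->1: no, a/ab meet in 1. Open state 2: 1b->2.
aba: 2a undefined. 2a->0: no, bb/aba meet in 0. 2a->1: no, a/aba meet in 1. 2a->2: ok.
abb: 2b undefined. 2b->0: ok.
All examples now run through 3 states with every (state, symbol) defined. Accept strings end in {0,1}, Reject strings end in {2}; accept={0,1}.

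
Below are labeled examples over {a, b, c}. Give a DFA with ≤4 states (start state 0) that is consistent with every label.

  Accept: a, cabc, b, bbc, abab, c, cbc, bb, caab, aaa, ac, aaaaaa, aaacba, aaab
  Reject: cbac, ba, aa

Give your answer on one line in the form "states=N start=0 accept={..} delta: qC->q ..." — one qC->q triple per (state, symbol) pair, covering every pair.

states=4 start=0 accept={0,1,3} delta: 0a->1 0b->1 0c->0 1a->2 1b->0 1c->0 2a->3 2b->0 2c->2 3a->1 3b->0 3c->1

Fold the examples into a partial DFA from state 0: repeatedly fix the first undefined (state, symbol) met by the shortest-then-alphabetical prefix, trying targets in increasing order and rejecting any under which an Accept and a Reject string meet in one state with the same remainder; add a state when all current targets are rejected. Accepting states are where Accept strings end.
a: 0a undefined. 0a->0: no, a/aa meet in 0. Open state 1: 0a->1.
b: 0b undefined. 0b->0: no, a/ba meet in 1. 0b->1: ok.
c: 0c undefined. 0c->0: ok.
aa: 1a undefined. 1a->0: no, c/cbac meet in 0. 1a->1: no, a/ba meet in 1. Open state 2: 1a->2.
ab: 1b undefined. 1b->0: ok.
ac: 1c undefined. 1c->0: ok.
aaa: 2a undefined. 2a->0: no, aaacba/ba meet in 2. 2a->1: no, aaaaaa/ba meet in 2. 2a->2: no, aaa/ba meet in 2. Open state 3: 2a->3.
aaaa: 3a undefined. 3a->0: no, aaaaaa/ba meet in 2. 3a->1: ok.
aaab: 3b undefined. 3b->0: ok.
aaac: 3c undefined. 3c->0: no, aaacba/ba meet in 2. 3c->1: ok.
caab: 2b undefined. 2b->0: ok.
cbac: 2c undefined. 2c->0: no, cabc/cbac meet in 0. 2c->1: no, a/cbac meet in 1. 2c->2: ok.
All examples now run through 4 states with every (state, symbol) defined. Accept strings end in {0,1,3}, Reject strings end in {2}; accept={0,1,3}.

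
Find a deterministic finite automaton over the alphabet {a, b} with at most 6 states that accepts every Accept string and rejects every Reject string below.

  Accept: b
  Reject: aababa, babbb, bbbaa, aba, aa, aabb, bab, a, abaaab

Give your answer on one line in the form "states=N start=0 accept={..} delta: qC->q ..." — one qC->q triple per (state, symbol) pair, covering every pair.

states=3 start=0 accept={1} delta: 0a->0 0b->1 1a->2 1b->0 2a->2 2b->0

Fold the examples into a partial DFA from state 0: repeatedly fix the first undefined (state, symbol) met by the shortest-then-alphabetical prefix, trying targets in increasing order and rejecting any under which an Accept and a Reject string meet in one state with the same remainder; add a state when all current targets are rejected. Accepting states are where Accept strings end.
a: 0a undefined. 0a->0: ok.
b: 0b undefined. 0b->0: no, b/aababa meet in 0. Open state 1: 0b->1.
ba: 1a undefined. 1a->0: no, b/bab meet in 1. 1a->1: no, b/aba meet in 1. Open state 2: 1a->2.
bb: 1b undefined. 1b->0: ok.
bab: 2b undefined. 2b->0: ok.
abaa: 2a undefined. 2a->0: no, b/abaaab meet in 1. 2a->1: no, b/bbbaa meet in 1. 2a->2: ok.
All examples now run through 3 states with every (state, symbol) defined. Accept strings end in {1}, Reject strings end in {0,2}; accept={1}.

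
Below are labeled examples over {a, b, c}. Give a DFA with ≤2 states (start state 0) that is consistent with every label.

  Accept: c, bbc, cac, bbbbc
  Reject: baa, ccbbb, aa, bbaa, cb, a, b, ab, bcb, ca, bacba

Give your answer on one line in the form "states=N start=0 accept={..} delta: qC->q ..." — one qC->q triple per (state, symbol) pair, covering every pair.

State merging on the prefix tree: take the shortest (then alphabetical) example prefix whose next move is undefined and point that move at state 0, else 1, else 2, ...; a target is out if some Accept/Reject pair would then sit in one state with the same input left (inseparable). If every existing state is out, open a new one.
a: 0a undefined. 0a->0: ok.
b: 0b undefined. 0b->0: ok.
c: 0c undefined. 0c->0: no, c/baa meet in 0. Open state 1: 0c->1.
ca: 1a undefined. 1a->0: ok.
cb: 1b undefined. 1b->0: ok.
cc: 1c undefined. 1c->0: ok.
All examples now run through 2 states with every (state, symbol) defined. Accept strings end in {1}, Reject strings end in {0}; accept={1}.

states=2 start=0 accept={1} delta: 0a->0 0b->0 0c->1 1a->0 1b->0 1c->0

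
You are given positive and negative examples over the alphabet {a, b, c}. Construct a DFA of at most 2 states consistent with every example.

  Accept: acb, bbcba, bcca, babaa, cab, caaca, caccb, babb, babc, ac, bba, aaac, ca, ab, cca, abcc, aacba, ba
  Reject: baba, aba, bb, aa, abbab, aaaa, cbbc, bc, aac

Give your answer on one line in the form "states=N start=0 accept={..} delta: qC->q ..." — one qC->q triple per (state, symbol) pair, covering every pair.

states=2 start=0 accept={1} delta: 0a->1 0b->0 0c->0 1a->0 1b->1 1c->1

Grow the machine one transition at a time. Run the examples from 0; the earliest place one falls off (shortest prefix, ties alphabetical) gets sent to the lowest-numbered state that keeps every Accept/Reject pair distinguishable — a pair clashes when both reach the same state with identical unread suffix — and to a fresh state only if none does.
a: 0a undefined. 0a->0: no, ac/aac meet in 0 with "c" left. Open state 1: 0a->1.
b: 0b undefined. 0b->0: ok.
c: 0c undefined. 0c->0: ok.
aa: 1a undefined. 1a->0: ok.
ab: 1b undefined. 1b->0: no, bbcba/baba meet in 1. 1b->1: ok.
ac: 1c undefined. 1c->0: no, acb/baba meet in 0. 1c->1: ok.
All examples now run through 2 states with every (state, symbol) defined. Accept strings end in {1}, Reject strings end in {0}; accept={1}.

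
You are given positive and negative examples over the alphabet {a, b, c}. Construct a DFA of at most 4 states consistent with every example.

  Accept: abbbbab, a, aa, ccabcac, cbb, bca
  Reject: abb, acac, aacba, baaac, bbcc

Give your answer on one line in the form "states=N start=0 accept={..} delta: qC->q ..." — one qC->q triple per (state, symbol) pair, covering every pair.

Fold the examples into a partial DFA from state 0: repeatedly fix the first undefined (state, symbol) met by the shortest-then-alphabetical prefix, trying targets in increasing order and rejecting any under which an Accept and a Reject string meet in one state with the same remainder; add a state when all current targets are rejected. Accepting states are where Accept strings end.
a: 0a undefined. 0a->0: ok.
b: 0b undefined. 0b->0: no, abbbbab/abb meet in 0. Open state 1: 0b->1.
c: 0c undefined. 0c->0: no, a/acac meet in 0. 0c->1: ok.
ba: 1a undefined. 1a->0: ok.
bb: 1b undefined. 1b->0: no, abbbbab/acac meet in 1. 1b->1: no, abbbbab/abb meet in 1. Open state 2: 1b->2.
bc: 1c undefined. 1c->0: no, ccabcac/acac meet in 1. 1c->1: no, ccabcac/acac meet in 1. 1c->2: no, bca/aacba meet in 2 with "a" left. Open state 3: 1c->3.
bbc: 2c undefined. 2c->0: ok.
bca: 3a undefined. 3a->0: no, ccabcac/acac meet in 1. 3a->1: no, ccabcac/acac meet in 1. 3a->2: no, bca/abb meet in 2. 3a->3: ok.
cbb: 2b undefined. 2b->0: no, abbbbab/acac meet in 1. 2b->1: no, cbb/acac meet in 1. 2b->2: no, cbb/abb meet in 2. 2b->3: ok.
ccab: 3b undefined. 3b->0: no, abbbbab/acac meet in 1. 3b->1: no, abbbbab/acac meet in 1. 3b->2: no, ccabcac/acac meet in 1. 3b->3: ok.
aacba: 2a undefined. 2a->0: no, a/aacba meet in 0. 2a->1: ok.
ccabc: 3c undefined. 3c->0: no, ccabcac/acac meet in 1. 3c->1: no, ccabcac/acac meet in 1. 3c->2: ok.
All examples now run through 4 states with every (state, symbol) defined. Accept strings end in {0,3}, Reject strings end in {1,2}; accept={0,3}.

states=4 start=0 accept={0,3} delta: 0a->0 0b->1 0c->1 1a->0 1b->2 1c->3 2a->1 2b->3 2c->0 3a->3 3b->3 3c->2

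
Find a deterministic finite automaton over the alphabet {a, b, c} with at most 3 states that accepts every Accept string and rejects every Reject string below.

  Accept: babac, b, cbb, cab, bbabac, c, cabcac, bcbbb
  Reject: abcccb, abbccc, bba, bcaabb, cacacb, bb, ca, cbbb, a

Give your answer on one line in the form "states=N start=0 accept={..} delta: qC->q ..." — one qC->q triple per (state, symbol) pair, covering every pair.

Grow the machine one transition at a time. Run the examples from 0; the earliest place one falls off (shortest prefix, ties alphabetical) gets sent to the lowest-numbered state that keeps every Accept/Reject pair distinguishable — a pair clashes when both reach the same state with identical unread suffix — and to a fresh state only if none does.
a: 0a undefined. 0a->0: ok.
b: 0b undefined. 0b->0: no, b/bba meet in 0. Open state 1: 0b->1.
c: 0c undefined. 0c->0: no, b/cacacb meet in 1. 0c->1: ok.
ba: 1a undefined. 1a->0: ok.
bb: 1b undefined. 1b->0: ok.
bc: 1c undefined. 1c->0: no, babac/abcccb meet in 1. 1c->1: no, babac/abbccc meet in 1. Open state 2: 1c->2.
bca: 2a undefined. 2a->0: ok.
bcb: 2b undefined. 2b->0: no, bcbbb/bba meet in 0. 2b->1: ok.
abcc: 2c undefined. 2c->0: ok.
All examples now run through 3 states with every (state, symbol) defined. Accept strings end in {1}, Reject strings end in {0}; accept={1}.

states=3 start=0 accept={1} delta: 0a->0 0b->1 0c->1 1a->0 1b->0 1c->2 2a->0 2b->1 2c->0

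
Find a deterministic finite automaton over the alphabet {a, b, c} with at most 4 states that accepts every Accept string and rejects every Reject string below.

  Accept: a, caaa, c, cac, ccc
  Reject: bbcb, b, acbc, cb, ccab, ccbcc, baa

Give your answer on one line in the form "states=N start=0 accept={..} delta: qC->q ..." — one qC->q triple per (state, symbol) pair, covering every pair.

State merging on the prefix tree: take the shortest (then alphabetical) example prefix whose next move is undefined and point that move at state 0, else 1, else 2, ...; a target is out if some Accept/Reject pair would then sit in one state with the same input left (inseparable). If every existing state is out, open a new one.
a: 0a undefined. 0a->0: ok.
b: 0b undefined. 0b->0: no, a/b meet in 0. Open state 1: 0b->1.
c: 0c undefined. 0c->0: ok.
ba: 1a undefined. 1a->0: no, a/baa meet in 0. 1a->1: ok.
bb: 1b undefined. 1b->0: ok.
acbc: 1c undefined. 1c->0: no, a/acbc meet in 0. 1c->1: ok.
All examples now run through 2 states with every (state, symbol) defined. Accept strings end in {0}, Reject strings end in {1}; accept={0}.

states=2 start=0 accept={0} delta: 0a->0 0b->1 0c->0 1a->1 1b->0 1c->1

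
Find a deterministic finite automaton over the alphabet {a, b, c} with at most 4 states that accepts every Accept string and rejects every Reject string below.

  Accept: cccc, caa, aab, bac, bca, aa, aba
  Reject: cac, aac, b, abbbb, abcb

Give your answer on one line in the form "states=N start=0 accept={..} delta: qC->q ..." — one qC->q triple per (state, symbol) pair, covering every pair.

Fold the examples into a partial DFA from state 0: repeatedly fix the first undefined (state, symbol) met by the shortest-then-alphabetical prefix, trying targets in increasing order and rejecting any under which an Accept and a Reject string meet in one state with the same remainder; add a state when all current targets are rejected. Accepting states are where Accept strings end.
a: 0a undefined. 0a->0: no, aab/b meet in 0 with "b" left. Open state 1: 0a->1.
b: 0b undefined. 0b->0: ok.
c: 0c undefined. 0c->0: no, cccc/b meet in 0. 0c->1: ok.
aa: 1a undefined. 1a->0: no, caa/cac meet in 1. 1a->1: no, bac/cac meet in 1 with "c" left. Open state 2: 1a->2.
ab: 1b undefined. 1b->0: ok.
cc: 1c undefined. 1c->0: no, cccc/b meet in 0. 1c->1: ok.
aab: 2b undefined. 2b->0: no, aab/b meet in 0. 2b->1: ok.
aac: 2c undefined. 2c->0: ok.
caa: 2a undefined. 2a->0: no, caa/cac meet in 0. 2a->1: ok.
All examples now run through 3 states with every (state, symbol) defined. Accept strings end in {1,2}, Reject strings end in {0}; accept={1,2}.

states=3 start=0 accept={1,2} delta: 0a->1 0b->0 0c->1 1a->2 1b->0 1c->1 2a->1 2b->1 2c->0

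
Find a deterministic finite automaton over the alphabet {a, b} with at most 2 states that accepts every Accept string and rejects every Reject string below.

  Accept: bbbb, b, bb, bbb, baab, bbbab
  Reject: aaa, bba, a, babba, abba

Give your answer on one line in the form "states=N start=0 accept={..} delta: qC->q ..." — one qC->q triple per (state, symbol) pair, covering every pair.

State merging on the prefix tree: take the shortest (then alphabetical) example prefix whose next move is undefined and point that move at state 0, else 1, else 2, ...; a target is out if some Accept/Reject pair would then sit in one state with the same input left (inseparable). If every existing state is out, open a new one.
a: 0a undefined. 0a->0: ok.
b: 0b undefined. 0b->0: no, bbbb/aaa meet in 0. Open state 1: 0b->1.
ba: 1a undefined. 1a->0: ok.
bb: 1b undefined. 1b->0: no, bbbb/aaa meet in 0. 1b->1: ok.
All examples now run through 2 states with every (state, symbol) defined. Accept strings end in {1}, Reject strings end in {0}; accept={1}.

states=2 start=0 accept={1} delta: 0a->0 0b->1 1a->0 1b->1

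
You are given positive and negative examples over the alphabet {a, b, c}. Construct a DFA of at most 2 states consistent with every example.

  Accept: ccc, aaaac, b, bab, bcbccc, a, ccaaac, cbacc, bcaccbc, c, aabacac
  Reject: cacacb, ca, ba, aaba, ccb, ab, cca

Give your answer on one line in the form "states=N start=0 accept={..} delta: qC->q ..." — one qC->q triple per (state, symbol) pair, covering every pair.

Grow the machine one transition at a time. Run the examples from 0; the earliest place one falls off (shortest prefix, ties alphabetical) gets sent to the lowest-numbered state that keeps every Accept/Reject pair distinguishable — a pair clashes when both reach the same state with identical unread suffix — and to a fresh state only if none does.
a: 0a undefined. 0a->0: no, b/ab meet in 0 with "b" left. Open state 1: 0a->1.
b: 0b undefined. 0b->0: no, bab/ab meet in 1 with "b" left. 0b->1: ok.
c: 0c undefined. 0c->0: no, b/ca meet in 1. 0c->1: ok.
aa: 1a undefined. 1a->0: ok.
ab: 1b undefined. 1b->0: ok.
bc: 1c undefined. 1c->0: no, ccc/ccb meet in 1. 1c->1: ok.
All examples now run through 2 states with every (state, symbol) defined. Accept strings end in {1}, Reject strings end in {0}; accept={1}.

states=2 start=0 accept={1} delta: 0a->1 0b->1 0c->1 1a->0 1b->0 1c->1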